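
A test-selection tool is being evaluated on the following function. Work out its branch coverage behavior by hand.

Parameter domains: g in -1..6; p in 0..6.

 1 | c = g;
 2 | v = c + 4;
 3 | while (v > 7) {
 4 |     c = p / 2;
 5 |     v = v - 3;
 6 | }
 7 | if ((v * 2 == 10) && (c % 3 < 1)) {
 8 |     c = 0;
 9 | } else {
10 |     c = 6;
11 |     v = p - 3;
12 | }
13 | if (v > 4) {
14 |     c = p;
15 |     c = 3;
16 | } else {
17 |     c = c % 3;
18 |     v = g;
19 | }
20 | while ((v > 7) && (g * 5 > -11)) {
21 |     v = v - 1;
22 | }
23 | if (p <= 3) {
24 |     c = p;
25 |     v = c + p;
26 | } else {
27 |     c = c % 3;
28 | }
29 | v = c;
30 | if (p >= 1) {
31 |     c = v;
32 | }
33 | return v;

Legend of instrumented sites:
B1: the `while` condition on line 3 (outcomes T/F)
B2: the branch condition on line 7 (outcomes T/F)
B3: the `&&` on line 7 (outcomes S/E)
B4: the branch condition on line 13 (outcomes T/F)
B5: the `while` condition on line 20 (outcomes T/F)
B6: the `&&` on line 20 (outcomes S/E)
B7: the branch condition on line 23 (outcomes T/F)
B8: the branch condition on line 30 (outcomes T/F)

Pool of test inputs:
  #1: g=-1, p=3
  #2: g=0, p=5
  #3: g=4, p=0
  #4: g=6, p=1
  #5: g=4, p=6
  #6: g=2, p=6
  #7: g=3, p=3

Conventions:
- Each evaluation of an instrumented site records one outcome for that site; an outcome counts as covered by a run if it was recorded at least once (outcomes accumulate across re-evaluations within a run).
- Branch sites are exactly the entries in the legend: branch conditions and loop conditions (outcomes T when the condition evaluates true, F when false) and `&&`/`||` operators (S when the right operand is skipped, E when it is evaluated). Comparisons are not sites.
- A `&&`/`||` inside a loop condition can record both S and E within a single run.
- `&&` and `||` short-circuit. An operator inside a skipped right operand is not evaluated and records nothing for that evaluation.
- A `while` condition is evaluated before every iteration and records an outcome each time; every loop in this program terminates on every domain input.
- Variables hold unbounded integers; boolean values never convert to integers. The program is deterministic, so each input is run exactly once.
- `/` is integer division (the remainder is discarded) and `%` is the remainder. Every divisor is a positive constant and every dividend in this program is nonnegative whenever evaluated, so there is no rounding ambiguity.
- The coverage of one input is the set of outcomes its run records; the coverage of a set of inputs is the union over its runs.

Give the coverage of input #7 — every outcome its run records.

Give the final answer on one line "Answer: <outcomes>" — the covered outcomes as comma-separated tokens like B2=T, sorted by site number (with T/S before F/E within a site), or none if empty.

Tracing the run of input #7 (g=3, p=3):
  B1->F, B3->S, B2->F, B4->F, B6->S, B5->F, B7->T, B8->T
as a set, this run covers: B1=F, B2=F, B3=S, B4=F, B5=F, B6=S, B7=T, B8=T

Answer: B1=F, B2=F, B3=S, B4=F, B5=F, B6=S, B7=T, B8=T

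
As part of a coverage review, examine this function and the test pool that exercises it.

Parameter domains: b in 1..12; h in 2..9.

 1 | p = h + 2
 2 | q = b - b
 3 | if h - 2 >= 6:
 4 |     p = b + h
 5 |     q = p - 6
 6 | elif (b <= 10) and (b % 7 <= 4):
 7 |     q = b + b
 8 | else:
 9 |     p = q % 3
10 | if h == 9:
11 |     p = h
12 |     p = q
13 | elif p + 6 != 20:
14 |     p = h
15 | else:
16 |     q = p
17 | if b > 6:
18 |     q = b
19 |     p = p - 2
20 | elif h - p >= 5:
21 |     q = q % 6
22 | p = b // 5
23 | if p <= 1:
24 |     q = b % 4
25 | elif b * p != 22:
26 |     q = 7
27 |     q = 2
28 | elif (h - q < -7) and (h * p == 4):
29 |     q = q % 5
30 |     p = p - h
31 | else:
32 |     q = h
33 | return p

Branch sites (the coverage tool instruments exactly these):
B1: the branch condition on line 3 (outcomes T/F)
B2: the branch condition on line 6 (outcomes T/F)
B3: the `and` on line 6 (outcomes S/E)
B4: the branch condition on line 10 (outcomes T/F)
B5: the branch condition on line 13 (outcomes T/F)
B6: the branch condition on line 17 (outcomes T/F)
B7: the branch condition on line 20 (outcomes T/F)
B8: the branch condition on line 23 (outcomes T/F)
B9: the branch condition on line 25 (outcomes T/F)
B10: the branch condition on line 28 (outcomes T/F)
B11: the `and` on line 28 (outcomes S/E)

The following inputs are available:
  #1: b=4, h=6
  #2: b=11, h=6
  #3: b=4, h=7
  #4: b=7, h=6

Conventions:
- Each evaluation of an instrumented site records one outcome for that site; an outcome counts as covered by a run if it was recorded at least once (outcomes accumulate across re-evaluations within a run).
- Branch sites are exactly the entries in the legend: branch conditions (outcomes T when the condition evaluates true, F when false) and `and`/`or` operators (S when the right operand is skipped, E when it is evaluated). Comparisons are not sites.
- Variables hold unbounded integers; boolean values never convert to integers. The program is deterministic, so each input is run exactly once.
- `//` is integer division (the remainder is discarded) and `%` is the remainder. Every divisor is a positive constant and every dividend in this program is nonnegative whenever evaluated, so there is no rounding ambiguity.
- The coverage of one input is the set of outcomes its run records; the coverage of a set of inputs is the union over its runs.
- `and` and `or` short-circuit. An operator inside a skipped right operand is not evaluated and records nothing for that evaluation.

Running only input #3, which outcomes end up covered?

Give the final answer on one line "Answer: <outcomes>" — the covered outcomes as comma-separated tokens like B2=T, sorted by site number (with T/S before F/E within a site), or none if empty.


Event log for input #3 (b=4, h=7):
  B1->F, B3->E, B2->T, B4->F, B5->T, B6->F, B7->F, B8->T
collecting distinct outcomes: B1=F, B2=T, B3=E, B4=F, B5=T, B6=F, B7=F, B8=T
Answer: B1=F, B2=T, B3=E, B4=F, B5=T, B6=F, B7=F, B8=T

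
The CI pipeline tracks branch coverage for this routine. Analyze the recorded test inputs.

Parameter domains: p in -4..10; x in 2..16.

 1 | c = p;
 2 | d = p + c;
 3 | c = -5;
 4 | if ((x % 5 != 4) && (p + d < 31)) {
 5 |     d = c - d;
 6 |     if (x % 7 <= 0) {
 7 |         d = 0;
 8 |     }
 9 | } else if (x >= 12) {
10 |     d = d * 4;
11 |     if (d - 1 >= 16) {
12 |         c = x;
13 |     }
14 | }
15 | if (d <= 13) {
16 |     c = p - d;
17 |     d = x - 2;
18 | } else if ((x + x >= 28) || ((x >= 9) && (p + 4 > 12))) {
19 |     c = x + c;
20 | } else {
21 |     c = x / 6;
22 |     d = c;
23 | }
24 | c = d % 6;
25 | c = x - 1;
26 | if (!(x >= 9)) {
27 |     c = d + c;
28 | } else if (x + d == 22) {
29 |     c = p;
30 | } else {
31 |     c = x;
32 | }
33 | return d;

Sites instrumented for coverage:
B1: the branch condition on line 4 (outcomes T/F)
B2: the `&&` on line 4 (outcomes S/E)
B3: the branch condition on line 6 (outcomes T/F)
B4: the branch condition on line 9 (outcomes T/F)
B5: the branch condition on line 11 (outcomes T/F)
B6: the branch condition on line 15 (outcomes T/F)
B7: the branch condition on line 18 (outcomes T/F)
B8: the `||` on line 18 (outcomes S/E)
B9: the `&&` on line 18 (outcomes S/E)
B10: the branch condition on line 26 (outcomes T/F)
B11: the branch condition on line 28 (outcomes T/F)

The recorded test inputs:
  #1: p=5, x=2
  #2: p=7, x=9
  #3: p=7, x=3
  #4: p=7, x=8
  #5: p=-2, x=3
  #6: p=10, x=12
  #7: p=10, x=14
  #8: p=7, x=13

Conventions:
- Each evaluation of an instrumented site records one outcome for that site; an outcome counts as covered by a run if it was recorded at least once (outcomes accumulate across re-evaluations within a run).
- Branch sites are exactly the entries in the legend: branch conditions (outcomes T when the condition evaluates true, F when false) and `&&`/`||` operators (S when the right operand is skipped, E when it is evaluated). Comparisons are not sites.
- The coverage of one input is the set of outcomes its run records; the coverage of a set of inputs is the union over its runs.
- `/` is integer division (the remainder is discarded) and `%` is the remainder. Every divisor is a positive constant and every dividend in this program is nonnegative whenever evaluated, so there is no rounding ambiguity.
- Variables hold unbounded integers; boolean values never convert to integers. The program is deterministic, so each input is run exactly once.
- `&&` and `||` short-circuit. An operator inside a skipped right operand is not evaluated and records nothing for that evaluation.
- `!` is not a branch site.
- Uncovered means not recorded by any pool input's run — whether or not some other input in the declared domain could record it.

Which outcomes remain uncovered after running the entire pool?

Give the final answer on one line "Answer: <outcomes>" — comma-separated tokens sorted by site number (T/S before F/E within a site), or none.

test 1 (p=5, x=2) fires B2->E, B1->T, B3->F, B6->T, B10->T; hits B1=T, B2=E, B3=F, B6=T, B10=T
test 2 (p=7, x=9) fires B2->S, B1->F, B4->F, B6->F, B8->E, B9->E, B7->F, B10->F, B11->F; hits B1=F, B2=S, B4=F, B6=F, B7=F, B8=E, B9=E, B10=F, B11=F
test 3 (p=7, x=3) fires B2->E, B1->T, B3->F, B6->T, B10->T; hits B1=T, B2=E, B3=F, B6=T, B10=T
test 4 (p=7, x=8) fires B2->E, B1->T, B3->F, B6->T, B10->T; hits B1=T, B2=E, B3=F, B6=T, B10=T
test 5 (p=-2, x=3) fires B2->E, B1->T, B3->F, B6->T, B10->T; hits B1=T, B2=E, B3=F, B6=T, B10=T
test 6 (p=10, x=12) fires B2->E, B1->T, B3->F, B6->T, B10->F, B11->T; hits B1=T, B2=E, B3=F, B6=T, B10=F, B11=T
test 7 (p=10, x=14) fires B2->S, B1->F, B4->T, B5->T, B6->F, B8->S, B7->T, B10->F, B11->F; hits B1=F, B2=S, B4=T, B5=T, B6=F, B7=T, B8=S, B10=F, B11=F
test 8 (p=7, x=13) fires B2->E, B1->T, B3->F, B6->T, B10->F, B11->F; hits B1=T, B2=E, B3=F, B6=T, B10=F, B11=F
union over the pool: B1=T, B1=F, B2=S, B2=E, B3=F, B4=T, B4=F, B5=T, B6=T, B6=F, B7=T, B7=F, B8=S, B8=E, B9=E, B10=T, B10=F, B11=T, B11=F
uncovered (3 of 22): B3=T, B5=F, B9=S

Answer: B3=T, B5=F, B9=S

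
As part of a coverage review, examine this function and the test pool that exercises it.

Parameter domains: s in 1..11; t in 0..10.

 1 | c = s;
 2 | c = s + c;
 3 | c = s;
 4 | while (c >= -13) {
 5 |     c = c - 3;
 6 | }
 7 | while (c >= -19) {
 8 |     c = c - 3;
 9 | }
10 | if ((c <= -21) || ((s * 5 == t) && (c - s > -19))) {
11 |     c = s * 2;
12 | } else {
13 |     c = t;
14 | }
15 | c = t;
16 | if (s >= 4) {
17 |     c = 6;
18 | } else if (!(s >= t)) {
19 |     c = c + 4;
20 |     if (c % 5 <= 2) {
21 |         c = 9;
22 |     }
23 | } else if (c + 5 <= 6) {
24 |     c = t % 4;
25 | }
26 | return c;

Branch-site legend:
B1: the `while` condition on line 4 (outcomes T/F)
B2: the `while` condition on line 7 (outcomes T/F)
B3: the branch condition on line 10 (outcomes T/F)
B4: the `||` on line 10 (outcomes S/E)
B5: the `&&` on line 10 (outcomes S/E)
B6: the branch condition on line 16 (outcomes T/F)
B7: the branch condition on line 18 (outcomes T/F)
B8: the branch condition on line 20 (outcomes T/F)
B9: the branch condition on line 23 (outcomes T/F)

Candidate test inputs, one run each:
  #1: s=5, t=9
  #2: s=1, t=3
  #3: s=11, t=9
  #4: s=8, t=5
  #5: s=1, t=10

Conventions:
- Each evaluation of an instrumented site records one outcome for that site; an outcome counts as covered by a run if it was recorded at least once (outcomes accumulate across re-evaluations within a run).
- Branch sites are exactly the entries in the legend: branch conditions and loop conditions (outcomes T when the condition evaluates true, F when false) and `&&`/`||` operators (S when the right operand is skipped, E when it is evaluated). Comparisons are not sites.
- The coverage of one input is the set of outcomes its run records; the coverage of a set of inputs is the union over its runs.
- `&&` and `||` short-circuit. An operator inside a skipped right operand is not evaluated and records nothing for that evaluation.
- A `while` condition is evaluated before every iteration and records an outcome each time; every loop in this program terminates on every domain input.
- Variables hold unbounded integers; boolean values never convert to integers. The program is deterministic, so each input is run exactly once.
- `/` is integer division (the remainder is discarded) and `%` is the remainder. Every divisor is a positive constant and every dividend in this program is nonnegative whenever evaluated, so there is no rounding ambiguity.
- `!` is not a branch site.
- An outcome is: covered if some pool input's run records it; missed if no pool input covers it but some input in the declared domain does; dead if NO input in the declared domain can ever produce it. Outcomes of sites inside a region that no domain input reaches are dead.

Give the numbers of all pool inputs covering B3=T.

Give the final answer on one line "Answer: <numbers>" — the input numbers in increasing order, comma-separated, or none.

input #1 (s=5, t=9): covers B3=T
input #2 (s=1, t=3): misses B3=T
input #3 (s=11, t=9): covers B3=T
input #4 (s=8, t=5): covers B3=T
input #5 (s=1, t=10): misses B3=T

Answer: 1, 3, 4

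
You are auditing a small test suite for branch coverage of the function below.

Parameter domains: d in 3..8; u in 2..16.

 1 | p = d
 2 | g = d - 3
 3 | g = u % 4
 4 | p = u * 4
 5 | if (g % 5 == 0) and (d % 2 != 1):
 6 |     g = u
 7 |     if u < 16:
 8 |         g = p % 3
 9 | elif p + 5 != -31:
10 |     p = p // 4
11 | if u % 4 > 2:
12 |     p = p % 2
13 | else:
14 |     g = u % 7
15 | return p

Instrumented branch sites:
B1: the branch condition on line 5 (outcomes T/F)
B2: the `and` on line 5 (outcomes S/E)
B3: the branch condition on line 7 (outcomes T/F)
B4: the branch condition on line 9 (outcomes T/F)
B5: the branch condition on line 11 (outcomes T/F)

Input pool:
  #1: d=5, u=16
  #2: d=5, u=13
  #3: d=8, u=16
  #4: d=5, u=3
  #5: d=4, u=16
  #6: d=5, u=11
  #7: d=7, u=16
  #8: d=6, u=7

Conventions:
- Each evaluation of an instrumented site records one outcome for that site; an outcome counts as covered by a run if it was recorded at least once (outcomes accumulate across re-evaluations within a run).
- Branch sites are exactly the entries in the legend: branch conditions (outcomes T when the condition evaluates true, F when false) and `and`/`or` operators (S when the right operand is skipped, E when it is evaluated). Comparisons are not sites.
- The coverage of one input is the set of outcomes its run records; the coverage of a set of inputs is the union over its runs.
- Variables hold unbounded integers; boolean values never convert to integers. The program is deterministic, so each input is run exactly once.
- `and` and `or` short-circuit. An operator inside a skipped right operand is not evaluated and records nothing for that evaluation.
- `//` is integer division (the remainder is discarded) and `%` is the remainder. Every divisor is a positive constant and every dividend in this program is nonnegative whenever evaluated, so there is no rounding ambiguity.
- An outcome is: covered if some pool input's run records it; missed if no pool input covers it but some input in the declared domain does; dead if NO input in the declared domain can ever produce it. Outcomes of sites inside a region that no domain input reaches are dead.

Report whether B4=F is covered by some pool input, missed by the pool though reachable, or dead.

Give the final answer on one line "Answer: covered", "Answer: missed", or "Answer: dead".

no pool input records B4=F
checking all 90 inputs in the declared domain: B4=F is never recorded -> dead

Answer: dead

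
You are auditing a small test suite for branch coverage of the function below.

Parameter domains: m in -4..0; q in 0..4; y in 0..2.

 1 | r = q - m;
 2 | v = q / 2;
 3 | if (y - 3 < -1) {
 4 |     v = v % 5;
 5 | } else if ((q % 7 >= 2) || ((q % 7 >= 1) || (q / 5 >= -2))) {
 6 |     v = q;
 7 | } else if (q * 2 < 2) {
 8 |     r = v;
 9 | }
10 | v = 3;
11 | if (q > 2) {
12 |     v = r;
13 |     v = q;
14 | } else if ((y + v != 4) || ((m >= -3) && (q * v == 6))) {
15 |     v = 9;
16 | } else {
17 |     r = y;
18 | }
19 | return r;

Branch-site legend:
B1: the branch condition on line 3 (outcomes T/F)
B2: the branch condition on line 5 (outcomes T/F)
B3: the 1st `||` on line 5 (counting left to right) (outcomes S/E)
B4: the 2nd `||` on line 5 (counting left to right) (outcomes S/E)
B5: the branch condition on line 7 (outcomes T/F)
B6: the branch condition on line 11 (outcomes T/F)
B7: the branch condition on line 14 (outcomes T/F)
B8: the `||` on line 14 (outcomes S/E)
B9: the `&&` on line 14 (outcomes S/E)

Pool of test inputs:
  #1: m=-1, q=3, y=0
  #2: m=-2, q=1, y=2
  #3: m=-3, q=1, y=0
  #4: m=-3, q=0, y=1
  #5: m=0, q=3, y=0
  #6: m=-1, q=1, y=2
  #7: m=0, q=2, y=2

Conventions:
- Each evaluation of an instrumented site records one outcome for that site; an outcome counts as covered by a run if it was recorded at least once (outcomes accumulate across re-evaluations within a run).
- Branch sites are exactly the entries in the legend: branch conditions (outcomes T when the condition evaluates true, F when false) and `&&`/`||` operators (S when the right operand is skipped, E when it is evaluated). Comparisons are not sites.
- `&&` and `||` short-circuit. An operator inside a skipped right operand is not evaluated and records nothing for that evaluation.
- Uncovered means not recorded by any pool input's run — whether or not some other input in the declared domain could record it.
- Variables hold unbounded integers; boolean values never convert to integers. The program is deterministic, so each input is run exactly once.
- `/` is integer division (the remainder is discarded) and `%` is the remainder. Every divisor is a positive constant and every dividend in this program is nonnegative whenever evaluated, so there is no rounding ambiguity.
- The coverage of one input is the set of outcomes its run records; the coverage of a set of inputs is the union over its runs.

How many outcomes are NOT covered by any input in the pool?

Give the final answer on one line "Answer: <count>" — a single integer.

input #1, m=-1, q=3, y=0: events B1->T, B6->T; outcomes B1=T, B6=T
input #2, m=-2, q=1, y=2: events B1->F, B3->E, B4->S, B2->T, B6->F, B8->S, B7->T; outcomes B1=F, B2=T, B3=E, B4=S, B6=F, B7=T, B8=S
input #3, m=-3, q=1, y=0: events B1->T, B6->F, B8->S, B7->T; outcomes B1=T, B6=F, B7=T, B8=S
input #4, m=-3, q=0, y=1: events B1->T, B6->F, B8->E, B9->E, B7->F; outcomes B1=T, B6=F, B7=F, B8=E, B9=E
input #5, m=0, q=3, y=0: events B1->T, B6->T; outcomes B1=T, B6=T
input #6, m=-1, q=1, y=2: events B1->F, B3->E, B4->S, B2->T, B6->F, B8->S, B7->T; outcomes B1=F, B2=T, B3=E, B4=S, B6=F, B7=T, B8=S
input #7, m=0, q=2, y=2: events B1->F, B3->S, B2->T, B6->F, B8->S, B7->T; outcomes B1=F, B2=T, B3=S, B6=F, B7=T, B8=S
union over the pool: B1=T, B1=F, B2=T, B3=S, B3=E, B4=S, B6=T, B6=F, B7=T, B7=F, B8=S, B8=E, B9=E
uncovered (5 of 18): B2=F, B4=E, B5=T, B5=F, B9=S

Answer: 5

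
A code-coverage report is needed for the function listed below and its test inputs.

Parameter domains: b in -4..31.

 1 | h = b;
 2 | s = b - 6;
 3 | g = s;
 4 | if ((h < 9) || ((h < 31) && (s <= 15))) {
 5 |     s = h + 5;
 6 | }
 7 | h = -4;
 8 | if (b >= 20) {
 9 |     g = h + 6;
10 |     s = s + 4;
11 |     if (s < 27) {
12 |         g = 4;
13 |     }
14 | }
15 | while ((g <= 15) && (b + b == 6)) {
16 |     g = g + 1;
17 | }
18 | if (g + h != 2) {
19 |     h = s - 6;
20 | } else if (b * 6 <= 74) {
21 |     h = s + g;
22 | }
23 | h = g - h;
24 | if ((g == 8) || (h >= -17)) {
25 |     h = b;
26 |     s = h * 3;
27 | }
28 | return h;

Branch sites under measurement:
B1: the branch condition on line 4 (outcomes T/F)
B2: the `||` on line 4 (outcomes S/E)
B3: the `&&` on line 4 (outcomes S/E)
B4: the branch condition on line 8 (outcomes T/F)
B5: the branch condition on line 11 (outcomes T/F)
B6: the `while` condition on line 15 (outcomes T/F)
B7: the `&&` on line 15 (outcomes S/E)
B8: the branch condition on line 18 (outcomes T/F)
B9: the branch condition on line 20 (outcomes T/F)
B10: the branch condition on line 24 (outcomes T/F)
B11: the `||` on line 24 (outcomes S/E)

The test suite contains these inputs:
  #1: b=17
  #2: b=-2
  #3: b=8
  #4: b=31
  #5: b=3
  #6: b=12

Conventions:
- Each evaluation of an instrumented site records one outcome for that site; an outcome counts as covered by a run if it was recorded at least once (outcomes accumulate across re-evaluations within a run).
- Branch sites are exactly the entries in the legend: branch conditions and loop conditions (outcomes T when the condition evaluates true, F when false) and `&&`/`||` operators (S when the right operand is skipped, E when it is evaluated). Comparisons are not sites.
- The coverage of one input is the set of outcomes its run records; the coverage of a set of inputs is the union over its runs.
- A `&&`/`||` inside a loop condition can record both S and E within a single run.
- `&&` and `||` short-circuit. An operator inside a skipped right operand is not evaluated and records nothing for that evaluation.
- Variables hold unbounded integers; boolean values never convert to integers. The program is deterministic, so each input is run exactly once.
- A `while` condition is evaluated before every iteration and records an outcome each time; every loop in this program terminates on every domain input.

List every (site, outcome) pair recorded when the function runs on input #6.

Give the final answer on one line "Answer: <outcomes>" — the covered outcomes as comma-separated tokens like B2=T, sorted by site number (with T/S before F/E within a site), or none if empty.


Event log for input #6 (b=12):
  B2->E, B3->E, B1->T, B4->F, B7->E, B6->F, B8->F, B9->T, B11->E, B10->T
deduplicating events, the covered set is: B1=T, B2=E, B3=E, B4=F, B6=F, B7=E, B8=F, B9=T, B10=T, B11=E
Answer: B1=T, B2=E, B3=E, B4=F, B6=F, B7=E, B8=F, B9=T, B10=T, B11=E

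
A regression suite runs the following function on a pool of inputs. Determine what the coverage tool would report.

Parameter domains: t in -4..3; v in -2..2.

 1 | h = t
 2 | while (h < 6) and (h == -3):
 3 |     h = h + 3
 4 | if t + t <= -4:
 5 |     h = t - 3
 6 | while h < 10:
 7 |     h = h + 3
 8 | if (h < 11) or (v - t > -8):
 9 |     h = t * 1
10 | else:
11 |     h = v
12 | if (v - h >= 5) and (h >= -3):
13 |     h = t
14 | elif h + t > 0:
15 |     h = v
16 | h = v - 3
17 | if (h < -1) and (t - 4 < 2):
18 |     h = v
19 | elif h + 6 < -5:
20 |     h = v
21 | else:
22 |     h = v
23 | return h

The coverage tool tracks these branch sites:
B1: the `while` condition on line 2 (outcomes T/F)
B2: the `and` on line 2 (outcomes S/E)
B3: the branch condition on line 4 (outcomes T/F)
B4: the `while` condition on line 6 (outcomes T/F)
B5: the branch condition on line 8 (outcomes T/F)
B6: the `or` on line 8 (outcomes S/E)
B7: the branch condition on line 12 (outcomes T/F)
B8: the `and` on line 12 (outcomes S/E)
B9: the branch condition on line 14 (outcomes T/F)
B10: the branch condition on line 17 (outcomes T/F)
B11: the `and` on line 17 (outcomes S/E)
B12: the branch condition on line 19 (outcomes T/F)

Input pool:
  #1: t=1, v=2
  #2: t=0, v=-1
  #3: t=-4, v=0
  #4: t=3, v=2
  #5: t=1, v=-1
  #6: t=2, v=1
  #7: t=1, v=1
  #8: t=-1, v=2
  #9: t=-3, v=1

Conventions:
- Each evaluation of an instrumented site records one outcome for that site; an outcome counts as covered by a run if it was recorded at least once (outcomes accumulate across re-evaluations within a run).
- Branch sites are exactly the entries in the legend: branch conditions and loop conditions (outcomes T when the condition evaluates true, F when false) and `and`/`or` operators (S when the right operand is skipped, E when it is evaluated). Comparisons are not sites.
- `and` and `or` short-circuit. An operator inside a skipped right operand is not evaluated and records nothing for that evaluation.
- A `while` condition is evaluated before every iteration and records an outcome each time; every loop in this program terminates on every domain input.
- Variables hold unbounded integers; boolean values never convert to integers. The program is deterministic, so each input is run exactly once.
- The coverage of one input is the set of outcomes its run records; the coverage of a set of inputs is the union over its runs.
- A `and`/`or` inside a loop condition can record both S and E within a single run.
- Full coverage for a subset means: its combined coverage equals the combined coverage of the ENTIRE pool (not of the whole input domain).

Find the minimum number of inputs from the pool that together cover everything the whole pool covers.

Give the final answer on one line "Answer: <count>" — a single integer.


input #1 (t=1, v=2): events B2->E, B1->F, B3->F, B4->T, B4->T, B4->T, B4->F, B6->S, B5->T, B8->S, B7->F, B9->T, B11->S, B10->F, ...; covers B1=F, B2=E, B3=F, B4=T, B4=F, B5=T, B6=S, B7=F, B8=S, B9=T, B10=F, B11=S, B12=F
input #2 (t=0, v=-1): events B2->E, B1->F, B3->F, B4->T, B4->T, B4->T, B4->T, B4->F, B6->E, B5->T, B8->S, B7->F, B9->F, B11->E, ...; covers B1=F, B2=E, B3=F, B4=T, B4=F, B5=T, B6=E, B7=F, B8=S, B9=F, B10=T, B11=E
input #3 (t=-4, v=0): events B2->E, B1->F, B3->T, B4->T, B4->T, B4->T, B4->T, B4->T, B4->T, B4->F, B6->E, B5->T, B8->S, B7->F, ...; covers B1=F, B2=E, B3=T, B4=T, B4=F, B5=T, B6=E, B7=F, B8=S, B9=F, B10=T, B11=E
input #4 (t=3, v=2): events B2->E, B1->F, B3->F, B4->T, B4->T, B4->T, B4->F, B6->E, B5->T, B8->S, B7->F, B9->T, B11->S, B10->F, ...; covers B1=F, B2=E, B3=F, B4=T, B4=F, B5=T, B6=E, B7=F, B8=S, B9=T, B10=F, B11=S, B12=F
input #5 (t=1, v=-1): events B2->E, B1->F, B3->F, B4->T, B4->T, B4->T, B4->F, B6->S, B5->T, B8->S, B7->F, B9->T, B11->E, B10->T; covers B1=F, B2=E, B3=F, B4=T, B4=F, B5=T, B6=S, B7=F, B8=S, B9=T, B10=T, B11=E
input #6 (t=2, v=1): events B2->E, B1->F, B3->F, B4->T, B4->T, B4->T, B4->F, B6->E, B5->T, B8->S, B7->F, B9->T, B11->E, B10->T; covers B1=F, B2=E, B3=F, B4=T, B4=F, B5=T, B6=E, B7=F, B8=S, B9=T, B10=T, B11=E
input #7 (t=1, v=1): events B2->E, B1->F, B3->F, B4->T, B4->T, B4->T, B4->F, B6->S, B5->T, B8->S, B7->F, B9->T, B11->E, B10->T; covers B1=F, B2=E, B3=F, B4=T, B4=F, B5=T, B6=S, B7=F, B8=S, B9=T, B10=T, B11=E
input #8 (t=-1, v=2): events B2->E, B1->F, B3->F, B4->T, B4->T, B4->T, B4->T, B4->F, B6->E, B5->T, B8->S, B7->F, B9->F, B11->S, ...; covers B1=F, B2=E, B3=F, B4=T, B4=F, B5=T, B6=E, B7=F, B8=S, B9=F, B10=F, B11=S, B12=F
input #9 (t=-3, v=1): events B2->E, B1->T, B2->E, B1->F, B3->T, B4->T, B4->T, B4->T, B4->T, B4->T, B4->T, B4->F, B6->E, B5->T, ...; covers B1=T, B1=F, B2=E, B3=T, B4=T, B4=F, B5=T, B6=E, B7=F, B8=S, B9=F, B10=T, B11=E
the full pool covers 19 outcomes: B1=T, B1=F, B2=E, B3=T, B3=F, B4=T, B4=F, B5=T, B6=S, B6=E, B7=F, B8=S, B9=T, B9=F, B10=T, B10=F, B11=S, B11=E, B12=F
checked all size-1 subsets: none covers 19 outcomes (max 13/19)
the canonical winner is {1, 9}: size 2, full 19-outcome coverage, earliest index list among size-2 covers
Answer: 2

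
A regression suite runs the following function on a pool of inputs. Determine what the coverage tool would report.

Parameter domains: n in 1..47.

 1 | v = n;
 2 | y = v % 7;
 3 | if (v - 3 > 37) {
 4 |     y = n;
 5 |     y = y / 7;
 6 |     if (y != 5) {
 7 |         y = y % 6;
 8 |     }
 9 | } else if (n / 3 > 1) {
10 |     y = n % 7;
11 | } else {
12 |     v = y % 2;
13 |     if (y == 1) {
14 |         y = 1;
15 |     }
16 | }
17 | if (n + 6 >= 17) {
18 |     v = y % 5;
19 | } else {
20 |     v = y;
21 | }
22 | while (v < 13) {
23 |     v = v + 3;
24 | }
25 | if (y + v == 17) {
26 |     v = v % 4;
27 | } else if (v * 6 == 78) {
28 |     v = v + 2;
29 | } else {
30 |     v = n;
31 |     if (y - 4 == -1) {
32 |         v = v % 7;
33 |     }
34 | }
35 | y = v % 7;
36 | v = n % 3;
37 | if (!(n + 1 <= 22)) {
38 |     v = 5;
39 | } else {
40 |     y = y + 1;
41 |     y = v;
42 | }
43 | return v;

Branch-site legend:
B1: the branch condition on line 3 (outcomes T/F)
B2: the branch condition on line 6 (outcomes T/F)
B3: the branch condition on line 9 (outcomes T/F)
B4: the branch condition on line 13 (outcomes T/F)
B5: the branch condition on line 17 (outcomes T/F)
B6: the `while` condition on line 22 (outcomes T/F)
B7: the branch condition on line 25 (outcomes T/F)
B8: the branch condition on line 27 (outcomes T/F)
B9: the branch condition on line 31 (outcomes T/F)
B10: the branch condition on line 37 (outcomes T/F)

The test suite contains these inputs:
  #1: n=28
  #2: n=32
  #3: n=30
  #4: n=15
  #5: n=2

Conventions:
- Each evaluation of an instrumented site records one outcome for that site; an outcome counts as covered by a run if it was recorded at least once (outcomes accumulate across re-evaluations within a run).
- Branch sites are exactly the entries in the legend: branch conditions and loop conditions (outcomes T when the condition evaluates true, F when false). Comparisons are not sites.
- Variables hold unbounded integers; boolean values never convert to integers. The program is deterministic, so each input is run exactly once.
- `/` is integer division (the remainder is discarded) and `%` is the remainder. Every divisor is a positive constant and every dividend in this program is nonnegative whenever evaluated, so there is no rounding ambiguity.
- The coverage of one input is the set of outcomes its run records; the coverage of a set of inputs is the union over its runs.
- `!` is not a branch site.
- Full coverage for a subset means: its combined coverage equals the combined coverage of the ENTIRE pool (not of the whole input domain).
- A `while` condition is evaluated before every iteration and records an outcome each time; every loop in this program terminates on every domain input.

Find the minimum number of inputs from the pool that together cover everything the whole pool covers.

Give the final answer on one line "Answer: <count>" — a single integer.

test 1 (n=28) hits B1=F, B3=T, B5=T, B6=T, B6=F, B7=F, B8=F, B9=F, B10=T
test 2 (n=32) hits B1=F, B3=T, B5=T, B6=T, B6=F, B7=T, B10=T
test 3 (n=30) hits B1=F, B3=T, B5=T, B6=T, B6=F, B7=F, B8=F, B9=F, B10=T
test 4 (n=15) hits B1=F, B3=T, B5=T, B6=T, B6=F, B7=F, B8=T, B10=F
test 5 (n=2) hits B1=F, B3=F, B4=F, B5=F, B6=T, B6=F, B7=F, B8=F, B9=F, B10=F
the full pool covers 15 outcomes: B1=F, B3=T, B3=F, B4=F, B5=T, B5=F, B6=T, B6=F, B7=T, B7=F, B8=T, B8=F, B9=F, B10=T, B10=F
checked all size-1 subsets: none covers 15 outcomes (max 10/15)
checked all size-2 subsets: none covers 15 outcomes (max 14/15)
size 3: inputs {2, 4, 5} cover all 15 outcomes, and no lexicographically smaller subset of this size does

Answer: 3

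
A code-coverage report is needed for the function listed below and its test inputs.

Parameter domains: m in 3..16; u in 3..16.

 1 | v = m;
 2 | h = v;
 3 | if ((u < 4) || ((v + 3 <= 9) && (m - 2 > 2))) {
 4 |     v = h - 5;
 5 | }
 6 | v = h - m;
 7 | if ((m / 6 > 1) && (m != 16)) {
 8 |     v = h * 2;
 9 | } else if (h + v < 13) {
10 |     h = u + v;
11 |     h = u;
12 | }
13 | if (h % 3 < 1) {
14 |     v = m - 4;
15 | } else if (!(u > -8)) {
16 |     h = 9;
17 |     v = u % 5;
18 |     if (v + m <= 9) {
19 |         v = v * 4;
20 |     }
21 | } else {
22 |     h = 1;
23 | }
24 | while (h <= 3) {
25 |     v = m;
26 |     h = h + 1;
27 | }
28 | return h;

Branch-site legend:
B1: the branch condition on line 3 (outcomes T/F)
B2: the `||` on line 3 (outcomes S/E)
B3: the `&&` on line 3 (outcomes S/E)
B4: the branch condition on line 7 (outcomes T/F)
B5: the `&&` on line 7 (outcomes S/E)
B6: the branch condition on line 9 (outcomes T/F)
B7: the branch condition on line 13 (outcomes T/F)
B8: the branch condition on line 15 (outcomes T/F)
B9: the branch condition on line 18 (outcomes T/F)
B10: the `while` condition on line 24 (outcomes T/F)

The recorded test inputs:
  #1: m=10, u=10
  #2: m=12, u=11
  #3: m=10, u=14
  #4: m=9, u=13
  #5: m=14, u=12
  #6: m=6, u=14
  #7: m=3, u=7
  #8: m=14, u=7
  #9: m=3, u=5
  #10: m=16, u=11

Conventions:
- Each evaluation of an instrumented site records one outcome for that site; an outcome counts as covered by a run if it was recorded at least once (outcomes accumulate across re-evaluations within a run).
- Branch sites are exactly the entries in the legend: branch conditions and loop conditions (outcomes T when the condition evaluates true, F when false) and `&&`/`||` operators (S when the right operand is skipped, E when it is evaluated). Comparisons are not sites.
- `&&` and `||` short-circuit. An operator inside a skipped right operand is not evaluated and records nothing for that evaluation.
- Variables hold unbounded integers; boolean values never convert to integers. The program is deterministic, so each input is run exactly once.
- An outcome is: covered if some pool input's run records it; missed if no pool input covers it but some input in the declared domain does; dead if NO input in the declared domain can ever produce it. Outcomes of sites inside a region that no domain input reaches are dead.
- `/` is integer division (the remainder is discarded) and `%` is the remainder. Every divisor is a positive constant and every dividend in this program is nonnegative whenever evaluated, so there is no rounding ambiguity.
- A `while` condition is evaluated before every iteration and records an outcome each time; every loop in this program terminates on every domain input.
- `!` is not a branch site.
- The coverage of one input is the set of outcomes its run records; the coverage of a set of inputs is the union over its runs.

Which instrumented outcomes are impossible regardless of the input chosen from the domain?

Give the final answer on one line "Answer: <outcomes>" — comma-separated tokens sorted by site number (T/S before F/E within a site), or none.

exhaustive pass over the 196-input domain:
  B8=T: no domain input ever produces it -> dead
  B9=T: no domain input ever produces it -> dead
  B9=F: no domain input ever produces it -> dead
  reachable outcomes have witnesses, e.g. B1=T (e.g. m=3, u=3), B1=F (e.g. m=3, u=4), B2=S (e.g. m=3, u=3), B2=E (e.g. m=3, u=4)

Answer: B8=T, B9=T, B9=F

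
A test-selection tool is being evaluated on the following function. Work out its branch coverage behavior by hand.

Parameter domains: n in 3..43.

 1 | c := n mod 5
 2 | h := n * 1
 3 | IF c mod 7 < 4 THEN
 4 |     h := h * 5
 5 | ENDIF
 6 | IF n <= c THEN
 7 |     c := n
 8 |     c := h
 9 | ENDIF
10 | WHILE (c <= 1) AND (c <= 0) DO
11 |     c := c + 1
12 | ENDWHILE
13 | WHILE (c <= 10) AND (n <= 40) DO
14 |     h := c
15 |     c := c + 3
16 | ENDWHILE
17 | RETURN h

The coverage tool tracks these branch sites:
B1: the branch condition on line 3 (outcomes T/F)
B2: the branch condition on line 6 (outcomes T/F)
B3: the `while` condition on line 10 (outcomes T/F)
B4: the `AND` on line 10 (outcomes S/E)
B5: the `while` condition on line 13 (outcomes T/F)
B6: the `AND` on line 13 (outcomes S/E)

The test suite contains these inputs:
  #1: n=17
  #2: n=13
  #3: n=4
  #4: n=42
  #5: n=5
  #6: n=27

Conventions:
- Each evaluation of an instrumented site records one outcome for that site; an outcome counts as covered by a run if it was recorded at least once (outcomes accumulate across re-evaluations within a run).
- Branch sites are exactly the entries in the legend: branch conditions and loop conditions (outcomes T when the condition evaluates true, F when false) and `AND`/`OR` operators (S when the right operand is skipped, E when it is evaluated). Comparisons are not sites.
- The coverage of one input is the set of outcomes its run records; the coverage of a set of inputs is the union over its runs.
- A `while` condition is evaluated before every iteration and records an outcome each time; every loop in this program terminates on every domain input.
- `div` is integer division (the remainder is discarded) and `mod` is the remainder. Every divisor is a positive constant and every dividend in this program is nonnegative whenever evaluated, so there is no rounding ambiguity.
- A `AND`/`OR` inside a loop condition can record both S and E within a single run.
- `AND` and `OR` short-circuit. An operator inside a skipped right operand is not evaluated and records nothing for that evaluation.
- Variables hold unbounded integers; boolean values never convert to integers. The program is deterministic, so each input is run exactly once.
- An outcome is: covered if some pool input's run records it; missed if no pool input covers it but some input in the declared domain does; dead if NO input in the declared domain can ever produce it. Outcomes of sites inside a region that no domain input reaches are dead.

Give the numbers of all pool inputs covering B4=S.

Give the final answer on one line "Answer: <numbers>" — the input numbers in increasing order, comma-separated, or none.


input #1 (n=17): produces B4=S
input #2 (n=13): produces B4=S
input #3 (n=4): produces B4=S
input #4 (n=42): produces B4=S
input #5 (n=5): does not produce B4=S
input #6 (n=27): produces B4=S
Answer: 1, 2, 3, 4, 6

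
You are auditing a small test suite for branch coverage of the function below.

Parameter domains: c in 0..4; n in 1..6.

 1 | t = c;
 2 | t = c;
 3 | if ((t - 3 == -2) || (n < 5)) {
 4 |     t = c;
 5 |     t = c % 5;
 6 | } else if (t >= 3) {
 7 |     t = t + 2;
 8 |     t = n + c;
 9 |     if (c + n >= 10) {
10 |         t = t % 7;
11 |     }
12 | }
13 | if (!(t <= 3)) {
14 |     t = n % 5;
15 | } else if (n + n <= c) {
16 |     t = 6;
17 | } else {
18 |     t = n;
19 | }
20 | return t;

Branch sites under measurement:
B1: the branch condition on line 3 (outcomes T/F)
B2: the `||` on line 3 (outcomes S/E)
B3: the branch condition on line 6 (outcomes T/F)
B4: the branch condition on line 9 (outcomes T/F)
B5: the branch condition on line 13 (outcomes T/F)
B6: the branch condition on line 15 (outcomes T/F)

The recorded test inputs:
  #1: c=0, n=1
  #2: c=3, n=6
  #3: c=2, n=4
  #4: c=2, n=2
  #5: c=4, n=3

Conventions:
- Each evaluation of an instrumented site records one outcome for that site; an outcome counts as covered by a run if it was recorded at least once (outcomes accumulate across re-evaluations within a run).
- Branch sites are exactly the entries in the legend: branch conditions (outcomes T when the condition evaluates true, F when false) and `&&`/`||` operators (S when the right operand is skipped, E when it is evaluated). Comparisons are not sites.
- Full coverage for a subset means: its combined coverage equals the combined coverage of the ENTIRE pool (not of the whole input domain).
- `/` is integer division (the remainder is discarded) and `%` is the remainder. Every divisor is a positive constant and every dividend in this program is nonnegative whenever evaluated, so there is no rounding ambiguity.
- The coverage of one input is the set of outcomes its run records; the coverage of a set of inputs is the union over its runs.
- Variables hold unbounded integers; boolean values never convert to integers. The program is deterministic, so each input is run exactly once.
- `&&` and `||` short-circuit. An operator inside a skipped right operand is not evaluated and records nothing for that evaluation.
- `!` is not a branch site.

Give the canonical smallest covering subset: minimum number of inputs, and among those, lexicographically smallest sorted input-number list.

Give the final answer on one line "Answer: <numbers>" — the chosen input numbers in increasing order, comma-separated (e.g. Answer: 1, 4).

test 1 (c=0, n=1) fires B2->E, B1->T, B5->F, B6->F; hits B1=T, B2=E, B5=F, B6=F
test 2 (c=3, n=6) fires B2->E, B1->F, B3->T, B4->F, B5->T; hits B1=F, B2=E, B3=T, B4=F, B5=T
test 3 (c=2, n=4) fires B2->E, B1->T, B5->F, B6->F; hits B1=T, B2=E, B5=F, B6=F
test 4 (c=2, n=2) fires B2->E, B1->T, B5->F, B6->F; hits B1=T, B2=E, B5=F, B6=F
test 5 (c=4, n=3) fires B2->E, B1->T, B5->T; hits B1=T, B2=E, B5=T
union over all inputs: B1=T, B1=F, B2=E, B3=T, B4=F, B5=T, B5=F, B6=F (8 outcomes)
checked all size-1 subsets: none covers 8 outcomes (max 5/8)
the canonical winner is {1, 2}: size 2, full 8-outcome coverage, earliest index list among size-2 covers

Answer: 1, 2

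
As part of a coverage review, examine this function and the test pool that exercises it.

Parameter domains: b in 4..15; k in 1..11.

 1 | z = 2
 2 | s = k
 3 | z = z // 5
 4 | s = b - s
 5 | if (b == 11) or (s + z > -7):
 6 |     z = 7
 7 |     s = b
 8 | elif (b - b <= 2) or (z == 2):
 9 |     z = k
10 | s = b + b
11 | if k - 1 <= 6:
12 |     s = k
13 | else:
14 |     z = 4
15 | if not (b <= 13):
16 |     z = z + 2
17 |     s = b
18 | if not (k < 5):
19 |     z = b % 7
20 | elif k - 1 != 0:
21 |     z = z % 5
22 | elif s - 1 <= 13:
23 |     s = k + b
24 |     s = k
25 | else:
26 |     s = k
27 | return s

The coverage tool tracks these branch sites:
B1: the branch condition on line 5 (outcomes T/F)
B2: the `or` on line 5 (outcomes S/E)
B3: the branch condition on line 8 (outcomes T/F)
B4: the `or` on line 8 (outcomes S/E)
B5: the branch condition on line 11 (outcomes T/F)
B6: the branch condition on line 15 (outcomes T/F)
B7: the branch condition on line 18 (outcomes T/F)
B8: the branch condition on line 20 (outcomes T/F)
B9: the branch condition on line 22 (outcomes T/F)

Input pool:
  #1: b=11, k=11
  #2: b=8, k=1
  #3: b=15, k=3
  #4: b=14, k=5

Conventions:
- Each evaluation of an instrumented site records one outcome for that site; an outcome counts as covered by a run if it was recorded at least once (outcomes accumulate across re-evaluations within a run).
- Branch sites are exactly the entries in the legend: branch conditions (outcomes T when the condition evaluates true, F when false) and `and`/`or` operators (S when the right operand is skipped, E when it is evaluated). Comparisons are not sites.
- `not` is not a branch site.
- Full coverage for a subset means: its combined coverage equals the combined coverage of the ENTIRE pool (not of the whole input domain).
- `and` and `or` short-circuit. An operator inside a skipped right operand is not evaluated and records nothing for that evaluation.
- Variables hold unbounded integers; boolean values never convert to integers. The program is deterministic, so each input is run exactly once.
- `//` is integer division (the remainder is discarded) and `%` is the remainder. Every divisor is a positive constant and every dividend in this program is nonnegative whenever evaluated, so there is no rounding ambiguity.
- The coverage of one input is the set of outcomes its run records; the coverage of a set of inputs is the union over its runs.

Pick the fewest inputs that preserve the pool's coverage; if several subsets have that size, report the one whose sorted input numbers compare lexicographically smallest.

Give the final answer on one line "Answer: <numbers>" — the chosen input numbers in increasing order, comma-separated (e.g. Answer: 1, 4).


test 1 (b=11, k=11) fires B2->S, B1->T, B5->F, B6->F, B7->T; hits B1=T, B2=S, B5=F, B6=F, B7=T
test 2 (b=8, k=1) fires B2->E, B1->T, B5->T, B6->F, B7->F, B8->F, B9->T; hits B1=T, B2=E, B5=T, B6=F, B7=F, B8=F, B9=T
test 3 (b=15, k=3) fires B2->E, B1->T, B5->T, B6->T, B7->F, B8->T; hits B1=T, B2=E, B5=T, B6=T, B7=F, B8=T
test 4 (b=14, k=5) fires B2->E, B1->T, B5->T, B6->T, B7->T; hits B1=T, B2=E, B5=T, B6=T, B7=T
together the pool reaches 12 outcomes: B1=T, B2=S, B2=E, B5=T, B5=F, B6=T, B6=F, B7=T, B7=F, B8=T, B8=F, B9=T
no size-1 subset reaches all 12 outcomes (best union: 7/12)
no size-2 subset reaches all 12 outcomes (best union: 10/12)
size 3: inputs {1, 2, 3} cover all 12 outcomes, and no lexicographically smaller subset of this size does
Answer: 1, 2, 3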